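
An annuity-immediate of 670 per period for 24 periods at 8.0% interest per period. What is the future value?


FV = PMT * ((1+i)^n - 1) / i
= 670 * ((1.08)^24 - 1) / 0.08
= 670 * (6.341181 - 1) / 0.08
= 44732.3887


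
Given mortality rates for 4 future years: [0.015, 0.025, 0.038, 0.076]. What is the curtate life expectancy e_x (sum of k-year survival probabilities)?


e_x = sum_{k=1}^{n} k_p_x
k_p_x values:
  1_p_x = 0.985
  2_p_x = 0.960375
  3_p_x = 0.923881
  4_p_x = 0.853666
e_x = 3.7229


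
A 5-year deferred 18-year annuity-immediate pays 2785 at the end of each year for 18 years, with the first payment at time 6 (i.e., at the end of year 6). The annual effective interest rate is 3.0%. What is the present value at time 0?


PV at time 5 of the 18-year annuity-immediate:
a_n = 2785 * (1-(1+0.03)^(-18))/0.03 = 38303.5339
Discount back 5 years to time 0:
PV = 38303.5339 * (1+0.03)^(-5)
= 38303.5339 * 0.862609
= 33040.9648


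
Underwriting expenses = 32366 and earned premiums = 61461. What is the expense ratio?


Expense ratio = expenses / premiums
= 32366 / 61461
= 0.5266


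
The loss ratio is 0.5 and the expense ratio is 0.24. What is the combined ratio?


Combined ratio = loss ratio + expense ratio
= 0.5 + 0.24
= 0.74


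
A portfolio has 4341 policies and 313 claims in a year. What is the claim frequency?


frequency = claims / policies
= 313 / 4341
= 0.0721


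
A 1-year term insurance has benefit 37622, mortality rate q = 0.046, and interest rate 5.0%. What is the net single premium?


NSP = benefit * q * v
v = 1/(1+i) = 0.952381
NSP = 37622 * 0.046 * 0.952381
= 1648.2019


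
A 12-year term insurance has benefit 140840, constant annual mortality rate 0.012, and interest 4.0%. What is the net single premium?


NSP = benefit * sum_{k=0}^{n-1} k_p_x * q * v^(k+1)
With constant q=0.012, v=0.961538
Sum = 0.106071
NSP = 140840 * 0.106071
= 14939.0043


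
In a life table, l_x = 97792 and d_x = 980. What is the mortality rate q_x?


q_x = d_x / l_x
= 980 / 97792
= 0.01


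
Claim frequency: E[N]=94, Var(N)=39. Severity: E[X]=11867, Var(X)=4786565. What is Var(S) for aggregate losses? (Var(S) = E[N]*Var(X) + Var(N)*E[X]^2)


Var(S) = E[N]*Var(X) + Var(N)*E[X]^2
= 94*4786565 + 39*11867^2
= 449937110 + 5492201871
= 5.9421e+09


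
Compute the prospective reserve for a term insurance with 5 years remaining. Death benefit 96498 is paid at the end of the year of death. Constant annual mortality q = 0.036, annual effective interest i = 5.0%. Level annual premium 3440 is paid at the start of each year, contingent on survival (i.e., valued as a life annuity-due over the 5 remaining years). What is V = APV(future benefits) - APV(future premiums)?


v = 1/(1+i) = 0.952381
APV(future benefits) per unit = sum_{k=0}^{4} k_p_x * q * v^(k+1) = 0.145554
APV(future benefits) = 96498 * 0.145554 = 14045.6998
Life annuity-due factor ä_{x:5} = sum_{k=0}^{4} k_p_x * v^k = 4.245334
APV(future premiums) = 3440 * 4.245334 = 14603.9491
V = 14045.6998 - 14603.9491
= -558.2493


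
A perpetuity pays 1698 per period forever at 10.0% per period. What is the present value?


PV = PMT / i
= 1698 / 0.1
= 16980.0


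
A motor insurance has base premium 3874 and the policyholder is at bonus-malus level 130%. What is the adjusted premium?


adjusted = base * BM_level / 100
= 3874 * 130 / 100
= 3874 * 1.3
= 5036.2


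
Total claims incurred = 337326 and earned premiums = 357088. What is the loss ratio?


Loss ratio = claims / premiums
= 337326 / 357088
= 0.9447


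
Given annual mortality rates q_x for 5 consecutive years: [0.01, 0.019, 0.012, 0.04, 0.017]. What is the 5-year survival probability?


p_k = 1 - q_k for each year
Survival = product of (1 - q_k)
= 0.99 * 0.981 * 0.988 * 0.96 * 0.983
= 0.9055


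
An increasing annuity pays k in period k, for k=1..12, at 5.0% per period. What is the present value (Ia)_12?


(Ia)_n = sum_{k=1}^{n} k * v^k, v = 1/(1+i)
v = 0.952381
Sum computed term by term:
(Ia)_12 = 52.4873


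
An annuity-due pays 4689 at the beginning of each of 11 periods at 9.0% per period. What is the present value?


PV_due = PMT * (1-(1+i)^(-n))/i * (1+i)
PV_immediate = 31909.5385
PV_due = 31909.5385 * 1.09
= 34781.397


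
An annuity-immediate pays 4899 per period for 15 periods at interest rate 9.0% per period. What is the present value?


PV = PMT * (1 - (1+i)^(-n)) / i
= 4899 * (1 - (1+0.09)^(-15)) / 0.09
= 4899 * (1 - 0.274538) / 0.09
= 4899 * 8.060688
= 39489.3126


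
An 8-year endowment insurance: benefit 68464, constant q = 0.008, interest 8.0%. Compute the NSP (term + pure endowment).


Term component = 3070.6446
Pure endowment = 8_p_x * v^8 * benefit = 0.937764 * 0.540269 * 68464 = 34686.9091
NSP = 37757.5537


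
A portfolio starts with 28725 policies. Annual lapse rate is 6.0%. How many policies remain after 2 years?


remaining = initial * (1 - lapse)^years
= 28725 * (1 - 0.06)^2
= 28725 * 0.8836
= 25381.41


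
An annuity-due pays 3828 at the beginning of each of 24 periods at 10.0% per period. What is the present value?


PV_due = PMT * (1-(1+i)^(-n))/i * (1+i)
PV_immediate = 34393.6001
PV_due = 34393.6001 * 1.1
= 37832.9601


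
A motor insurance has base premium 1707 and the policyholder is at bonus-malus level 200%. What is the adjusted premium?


adjusted = base * BM_level / 100
= 1707 * 200 / 100
= 1707 * 2.0
= 3414.0


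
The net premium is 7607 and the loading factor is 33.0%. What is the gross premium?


Gross = net * (1 + loading)
= 7607 * (1 + 0.33)
= 7607 * 1.33
= 10117.31


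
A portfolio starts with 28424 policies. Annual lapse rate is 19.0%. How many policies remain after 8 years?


remaining = initial * (1 - lapse)^years
= 28424 * (1 - 0.19)^8
= 28424 * 0.185302
= 5267.0246


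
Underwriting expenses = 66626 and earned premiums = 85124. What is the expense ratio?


Expense ratio = expenses / premiums
= 66626 / 85124
= 0.7827


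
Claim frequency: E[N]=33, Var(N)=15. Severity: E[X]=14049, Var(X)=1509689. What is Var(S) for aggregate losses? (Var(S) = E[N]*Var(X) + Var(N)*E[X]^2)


Var(S) = E[N]*Var(X) + Var(N)*E[X]^2
= 33*1509689 + 15*14049^2
= 49819737 + 2960616015
= 3.0104e+09


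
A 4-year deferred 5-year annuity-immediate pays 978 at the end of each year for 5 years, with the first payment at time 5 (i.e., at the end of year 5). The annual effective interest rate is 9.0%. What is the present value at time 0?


PV at time 4 of the 5-year annuity-immediate:
a_n = 978 * (1-(1+0.09)^(-5))/0.09 = 3804.0789
Discount back 4 years to time 0:
PV = 3804.0789 * (1+0.09)^(-4)
= 3804.0789 * 0.708425
= 2694.9054


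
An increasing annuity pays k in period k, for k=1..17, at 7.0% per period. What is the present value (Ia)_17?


(Ia)_n = sum_{k=1}^{n} k * v^k, v = 1/(1+i)
v = 0.934579
Sum computed term by term:
(Ia)_17 = 72.3555


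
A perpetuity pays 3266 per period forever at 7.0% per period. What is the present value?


PV = PMT / i
= 3266 / 0.07
= 46657.1429


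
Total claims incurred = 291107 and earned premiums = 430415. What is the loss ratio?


Loss ratio = claims / premiums
= 291107 / 430415
= 0.6763


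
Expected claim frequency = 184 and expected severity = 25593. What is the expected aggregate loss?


E[S] = E[N] * E[X]
= 184 * 25593
= 4.7091e+06


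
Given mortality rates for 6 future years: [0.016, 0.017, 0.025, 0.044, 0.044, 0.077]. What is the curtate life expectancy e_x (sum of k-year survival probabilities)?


e_x = sum_{k=1}^{n} k_p_x
k_p_x values:
  1_p_x = 0.984
  2_p_x = 0.967272
  3_p_x = 0.94309
  4_p_x = 0.901594
  5_p_x = 0.861924
  6_p_x = 0.795556
e_x = 5.4534


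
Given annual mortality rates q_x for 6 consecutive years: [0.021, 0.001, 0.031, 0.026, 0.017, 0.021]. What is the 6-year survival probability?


p_k = 1 - q_k for each year
Survival = product of (1 - q_k)
= 0.979 * 0.999 * 0.969 * 0.974 * 0.983 * 0.979
= 0.8883


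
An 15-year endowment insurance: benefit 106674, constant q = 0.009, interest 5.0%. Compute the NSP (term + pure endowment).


Term component = 9437.6845
Pure endowment = 15_p_x * v^15 * benefit = 0.873182 * 0.481017 * 106674 = 44804.7348
NSP = 54242.4194


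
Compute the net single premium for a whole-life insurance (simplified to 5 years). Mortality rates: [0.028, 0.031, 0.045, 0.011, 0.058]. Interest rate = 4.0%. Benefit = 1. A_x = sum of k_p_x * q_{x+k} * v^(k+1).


v = 0.961538
Year 0: k_p_x=1.0, q=0.028, term=0.026923
Year 1: k_p_x=0.972, q=0.031, term=0.027859
Year 2: k_p_x=0.941868, q=0.045, term=0.037679
Year 3: k_p_x=0.899484, q=0.011, term=0.008458
Year 4: k_p_x=0.88959, q=0.058, term=0.042408
A_x = 0.1433


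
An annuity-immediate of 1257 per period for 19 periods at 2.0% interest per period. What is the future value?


FV = PMT * ((1+i)^n - 1) / i
= 1257 * ((1.02)^19 - 1) / 0.02
= 1257 * (1.456811 - 1) / 0.02
= 28710.5822


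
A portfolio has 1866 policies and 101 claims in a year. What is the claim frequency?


frequency = claims / policies
= 101 / 1866
= 0.0541


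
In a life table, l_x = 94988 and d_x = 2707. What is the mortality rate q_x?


q_x = d_x / l_x
= 2707 / 94988
= 0.0285


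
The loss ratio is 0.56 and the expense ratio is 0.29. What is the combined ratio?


Combined ratio = loss ratio + expense ratio
= 0.56 + 0.29
= 0.85


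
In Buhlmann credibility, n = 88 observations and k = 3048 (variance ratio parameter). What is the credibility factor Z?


Z = n / (n + k)
= 88 / (88 + 3048)
= 88 / 3136
= 0.0281


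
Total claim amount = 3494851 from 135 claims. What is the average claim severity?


severity = total / number
= 3494851 / 135
= 25887.7852


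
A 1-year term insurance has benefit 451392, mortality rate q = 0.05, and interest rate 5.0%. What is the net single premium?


NSP = benefit * q * v
v = 1/(1+i) = 0.952381
NSP = 451392 * 0.05 * 0.952381
= 21494.8571


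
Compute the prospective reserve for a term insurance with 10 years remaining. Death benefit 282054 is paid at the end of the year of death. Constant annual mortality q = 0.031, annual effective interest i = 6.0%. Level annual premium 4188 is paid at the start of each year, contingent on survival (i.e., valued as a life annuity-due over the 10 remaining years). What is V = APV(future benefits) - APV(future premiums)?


v = 1/(1+i) = 0.943396
APV(future benefits) per unit = sum_{k=0}^{9} k_p_x * q * v^(k+1) = 0.201824
APV(future benefits) = 282054 * 0.201824 = 56925.3216
Life annuity-due factor ä_{x:10} = sum_{k=0}^{9} k_p_x * v^k = 6.901085
APV(future premiums) = 4188 * 6.901085 = 28901.7456
V = 56925.3216 - 28901.7456
= 28023.576


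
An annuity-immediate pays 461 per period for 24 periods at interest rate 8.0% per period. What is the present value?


PV = PMT * (1 - (1+i)^(-n)) / i
= 461 * (1 - (1+0.08)^(-24)) / 0.08
= 461 * (1 - 0.157699) / 0.08
= 461 * 10.528758
= 4853.7576


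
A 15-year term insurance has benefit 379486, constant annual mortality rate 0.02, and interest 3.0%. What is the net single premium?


NSP = benefit * sum_{k=0}^{n-1} k_p_x * q * v^(k+1)
With constant q=0.02, v=0.970874
Sum = 0.210376
NSP = 379486 * 0.210376
= 79834.8374


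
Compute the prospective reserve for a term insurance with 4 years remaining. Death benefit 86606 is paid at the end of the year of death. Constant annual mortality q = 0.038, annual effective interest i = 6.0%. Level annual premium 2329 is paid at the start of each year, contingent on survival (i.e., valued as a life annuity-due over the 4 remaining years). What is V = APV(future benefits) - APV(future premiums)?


v = 1/(1+i) = 0.943396
APV(future benefits) per unit = sum_{k=0}^{3} k_p_x * q * v^(k+1) = 0.124707
APV(future benefits) = 86606 * 0.124707 = 10800.4177
Life annuity-due factor ä_{x:4} = sum_{k=0}^{3} k_p_x * v^k = 3.478683
APV(future premiums) = 2329 * 3.478683 = 8101.8524
V = 10800.4177 - 8101.8524
= 2698.5653


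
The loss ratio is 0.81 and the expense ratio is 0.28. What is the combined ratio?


Combined ratio = loss ratio + expense ratio
= 0.81 + 0.28
= 1.09


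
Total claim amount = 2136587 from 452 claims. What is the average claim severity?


severity = total / number
= 2136587 / 452
= 4726.9624


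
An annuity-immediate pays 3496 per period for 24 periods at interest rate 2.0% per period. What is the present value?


PV = PMT * (1 - (1+i)^(-n)) / i
= 3496 * (1 - (1+0.02)^(-24)) / 0.02
= 3496 * (1 - 0.621721) / 0.02
= 3496 * 18.913926
= 66123.0839


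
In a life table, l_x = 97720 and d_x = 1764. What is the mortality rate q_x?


q_x = d_x / l_x
= 1764 / 97720
= 0.0181


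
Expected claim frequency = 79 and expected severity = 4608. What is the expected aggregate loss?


E[S] = E[N] * E[X]
= 79 * 4608
= 364032


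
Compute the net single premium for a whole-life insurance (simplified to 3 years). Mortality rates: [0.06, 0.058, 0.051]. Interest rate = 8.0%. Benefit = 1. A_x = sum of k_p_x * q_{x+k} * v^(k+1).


v = 0.925926
Year 0: k_p_x=1.0, q=0.06, term=0.055556
Year 1: k_p_x=0.94, q=0.058, term=0.046742
Year 2: k_p_x=0.88548, q=0.051, term=0.035849
A_x = 0.1381


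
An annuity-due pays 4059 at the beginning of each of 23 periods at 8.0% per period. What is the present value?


PV_due = PMT * (1-(1+i)^(-n))/i * (1+i)
PV_immediate = 42096.1283
PV_due = 42096.1283 * 1.08
= 45463.8185


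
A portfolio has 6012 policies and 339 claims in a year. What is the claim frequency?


frequency = claims / policies
= 339 / 6012
= 0.0564


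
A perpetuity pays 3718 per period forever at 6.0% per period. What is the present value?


PV = PMT / i
= 3718 / 0.06
= 61966.6667


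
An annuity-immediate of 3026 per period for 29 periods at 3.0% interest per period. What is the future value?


FV = PMT * ((1+i)^n - 1) / i
= 3026 * ((1.03)^29 - 1) / 0.03
= 3026 * (2.356566 - 1) / 0.03
= 136832.2407


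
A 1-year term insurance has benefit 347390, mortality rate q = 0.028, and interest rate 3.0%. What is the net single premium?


NSP = benefit * q * v
v = 1/(1+i) = 0.970874
NSP = 347390 * 0.028 * 0.970874
= 9443.6117


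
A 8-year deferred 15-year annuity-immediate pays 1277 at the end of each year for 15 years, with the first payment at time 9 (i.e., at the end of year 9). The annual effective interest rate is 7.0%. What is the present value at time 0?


PV at time 8 of the 15-year annuity-immediate:
a_n = 1277 * (1-(1+0.07)^(-15))/0.07 = 11630.8062
Discount back 8 years to time 0:
PV = 11630.8062 * (1+0.07)^(-8)
= 11630.8062 * 0.582009
= 6769.2351


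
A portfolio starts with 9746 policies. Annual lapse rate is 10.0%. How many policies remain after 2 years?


remaining = initial * (1 - lapse)^years
= 9746 * (1 - 0.1)^2
= 9746 * 0.81
= 7894.26


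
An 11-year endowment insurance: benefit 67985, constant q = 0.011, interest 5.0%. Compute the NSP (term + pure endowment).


Term component = 5912.8186
Pure endowment = 11_p_x * v^11 * benefit = 0.88544 * 0.584679 * 67985 = 35195.7334
NSP = 41108.552


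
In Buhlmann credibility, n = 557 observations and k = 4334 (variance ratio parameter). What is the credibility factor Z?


Z = n / (n + k)
= 557 / (557 + 4334)
= 557 / 4891
= 0.1139


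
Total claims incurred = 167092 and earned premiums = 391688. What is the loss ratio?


Loss ratio = claims / premiums
= 167092 / 391688
= 0.4266


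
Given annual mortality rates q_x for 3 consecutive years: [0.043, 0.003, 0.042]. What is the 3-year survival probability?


p_k = 1 - q_k for each year
Survival = product of (1 - q_k)
= 0.957 * 0.997 * 0.958
= 0.9141


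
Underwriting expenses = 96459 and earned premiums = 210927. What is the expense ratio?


Expense ratio = expenses / premiums
= 96459 / 210927
= 0.4573


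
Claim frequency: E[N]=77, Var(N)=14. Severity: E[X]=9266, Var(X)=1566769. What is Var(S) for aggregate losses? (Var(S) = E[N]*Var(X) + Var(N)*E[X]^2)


Var(S) = E[N]*Var(X) + Var(N)*E[X]^2
= 77*1566769 + 14*9266^2
= 120641213 + 1202022584
= 1.3227e+09


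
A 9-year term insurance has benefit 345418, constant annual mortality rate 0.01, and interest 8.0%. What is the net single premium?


NSP = benefit * sum_{k=0}^{n-1} k_p_x * q * v^(k+1)
With constant q=0.01, v=0.925926
Sum = 0.060335
NSP = 345418 * 0.060335
= 20840.7544


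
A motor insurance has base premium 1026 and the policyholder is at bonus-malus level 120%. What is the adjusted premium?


adjusted = base * BM_level / 100
= 1026 * 120 / 100
= 1026 * 1.2
= 1231.2


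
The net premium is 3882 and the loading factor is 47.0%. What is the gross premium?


Gross = net * (1 + loading)
= 3882 * (1 + 0.47)
= 3882 * 1.47
= 5706.54


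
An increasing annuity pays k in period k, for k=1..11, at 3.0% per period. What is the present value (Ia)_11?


(Ia)_n = sum_{k=1}^{n} k * v^k, v = 1/(1+i)
v = 0.970874
Sum computed term by term:
(Ia)_11 = 52.7856


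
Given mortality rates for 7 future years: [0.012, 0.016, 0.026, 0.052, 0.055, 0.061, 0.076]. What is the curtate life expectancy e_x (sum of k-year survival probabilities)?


e_x = sum_{k=1}^{n} k_p_x
k_p_x values:
  1_p_x = 0.988
  2_p_x = 0.972192
  3_p_x = 0.946915
  4_p_x = 0.897675
  5_p_x = 0.848303
  6_p_x = 0.796557
  7_p_x = 0.736018
e_x = 6.1857


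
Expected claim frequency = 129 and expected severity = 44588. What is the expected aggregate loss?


E[S] = E[N] * E[X]
= 129 * 44588
= 5.7519e+06


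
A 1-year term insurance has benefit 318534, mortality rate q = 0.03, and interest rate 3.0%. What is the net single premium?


NSP = benefit * q * v
v = 1/(1+i) = 0.970874
NSP = 318534 * 0.03 * 0.970874
= 9277.6893


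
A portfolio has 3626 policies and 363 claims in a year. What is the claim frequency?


frequency = claims / policies
= 363 / 3626
= 0.1001


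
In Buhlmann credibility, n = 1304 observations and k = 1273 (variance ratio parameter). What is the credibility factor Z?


Z = n / (n + k)
= 1304 / (1304 + 1273)
= 1304 / 2577
= 0.506


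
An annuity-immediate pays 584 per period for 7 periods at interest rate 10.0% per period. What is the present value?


PV = PMT * (1 - (1+i)^(-n)) / i
= 584 * (1 - (1+0.1)^(-7)) / 0.1
= 584 * (1 - 0.513158) / 0.1
= 584 * 4.868419
= 2843.1566


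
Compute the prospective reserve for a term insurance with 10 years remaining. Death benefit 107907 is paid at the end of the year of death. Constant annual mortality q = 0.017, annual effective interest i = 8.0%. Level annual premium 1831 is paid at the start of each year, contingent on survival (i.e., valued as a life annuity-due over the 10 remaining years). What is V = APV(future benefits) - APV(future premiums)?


v = 1/(1+i) = 0.925926
APV(future benefits) per unit = sum_{k=0}^{9} k_p_x * q * v^(k+1) = 0.106871
APV(future benefits) = 107907 * 0.106871 = 11532.0787
Life annuity-due factor ä_{x:10} = sum_{k=0}^{9} k_p_x * v^k = 6.789422
APV(future premiums) = 1831 * 6.789422 = 12431.432
V = 11532.0787 - 12431.432
= -899.3533


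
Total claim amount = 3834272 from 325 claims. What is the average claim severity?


severity = total / number
= 3834272 / 325
= 11797.76


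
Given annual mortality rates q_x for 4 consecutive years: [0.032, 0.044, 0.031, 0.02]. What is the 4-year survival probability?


p_k = 1 - q_k for each year
Survival = product of (1 - q_k)
= 0.968 * 0.956 * 0.969 * 0.98
= 0.8788


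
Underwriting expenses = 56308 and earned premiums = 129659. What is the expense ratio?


Expense ratio = expenses / premiums
= 56308 / 129659
= 0.4343


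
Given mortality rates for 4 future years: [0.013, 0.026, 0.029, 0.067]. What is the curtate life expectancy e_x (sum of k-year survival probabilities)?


e_x = sum_{k=1}^{n} k_p_x
k_p_x values:
  1_p_x = 0.987
  2_p_x = 0.961338
  3_p_x = 0.933459
  4_p_x = 0.870917
e_x = 3.7527


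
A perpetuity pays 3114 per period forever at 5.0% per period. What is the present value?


PV = PMT / i
= 3114 / 0.05
= 62280.0


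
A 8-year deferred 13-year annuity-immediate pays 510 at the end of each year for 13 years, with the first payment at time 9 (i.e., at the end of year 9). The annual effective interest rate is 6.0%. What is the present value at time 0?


PV at time 8 of the 13-year annuity-immediate:
a_n = 510 * (1-(1+0.06)^(-13))/0.06 = 4514.8683
Discount back 8 years to time 0:
PV = 4514.8683 * (1+0.06)^(-8)
= 4514.8683 * 0.627412
= 2832.6842


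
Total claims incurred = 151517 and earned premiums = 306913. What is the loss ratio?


Loss ratio = claims / premiums
= 151517 / 306913
= 0.4937


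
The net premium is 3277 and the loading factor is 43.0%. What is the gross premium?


Gross = net * (1 + loading)
= 3277 * (1 + 0.43)
= 3277 * 1.43
= 4686.11


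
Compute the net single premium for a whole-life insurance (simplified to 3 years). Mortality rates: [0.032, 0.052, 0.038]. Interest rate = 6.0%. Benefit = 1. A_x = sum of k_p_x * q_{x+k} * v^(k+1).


v = 0.943396
Year 0: k_p_x=1.0, q=0.032, term=0.030189
Year 1: k_p_x=0.968, q=0.052, term=0.044799
Year 2: k_p_x=0.917664, q=0.038, term=0.029279
A_x = 0.1043


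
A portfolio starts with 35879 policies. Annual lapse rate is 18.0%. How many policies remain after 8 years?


remaining = initial * (1 - lapse)^years
= 35879 * (1 - 0.18)^8
= 35879 * 0.204414
= 7334.173


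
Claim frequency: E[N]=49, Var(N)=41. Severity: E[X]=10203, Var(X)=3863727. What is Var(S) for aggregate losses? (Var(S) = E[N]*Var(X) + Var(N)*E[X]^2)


Var(S) = E[N]*Var(X) + Var(N)*E[X]^2
= 49*3863727 + 41*10203^2
= 189322623 + 4268149569
= 4.4575e+09


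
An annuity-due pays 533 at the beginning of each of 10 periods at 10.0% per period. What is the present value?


PV_due = PMT * (1-(1+i)^(-n))/i * (1+i)
PV_immediate = 3275.0543
PV_due = 3275.0543 * 1.1
= 3602.5597


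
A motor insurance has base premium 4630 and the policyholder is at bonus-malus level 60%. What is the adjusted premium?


adjusted = base * BM_level / 100
= 4630 * 60 / 100
= 4630 * 0.6
= 2778.0


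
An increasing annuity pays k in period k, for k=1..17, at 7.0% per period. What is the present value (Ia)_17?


(Ia)_n = sum_{k=1}^{n} k * v^k, v = 1/(1+i)
v = 0.934579
Sum computed term by term:
(Ia)_17 = 72.3555


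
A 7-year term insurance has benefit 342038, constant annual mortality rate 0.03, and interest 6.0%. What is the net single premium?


NSP = benefit * sum_{k=0}^{n-1} k_p_x * q * v^(k+1)
With constant q=0.03, v=0.943396
Sum = 0.154215
NSP = 342038 * 0.154215
= 52747.42


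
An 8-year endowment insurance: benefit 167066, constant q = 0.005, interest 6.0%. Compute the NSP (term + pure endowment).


Term component = 5105.1424
Pure endowment = 8_p_x * v^8 * benefit = 0.960693 * 0.627412 * 167066 = 100699.1485
NSP = 105804.291


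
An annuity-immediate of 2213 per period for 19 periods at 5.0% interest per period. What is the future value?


FV = PMT * ((1+i)^n - 1) / i
= 2213 * ((1.05)^19 - 1) / 0.05
= 2213 * (2.52695 - 1) / 0.05
= 67582.8156


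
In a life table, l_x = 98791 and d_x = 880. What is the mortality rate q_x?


q_x = d_x / l_x
= 880 / 98791
= 0.0089


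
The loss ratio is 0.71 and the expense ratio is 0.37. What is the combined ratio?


Combined ratio = loss ratio + expense ratio
= 0.71 + 0.37
= 1.08


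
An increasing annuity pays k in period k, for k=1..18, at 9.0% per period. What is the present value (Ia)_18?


(Ia)_n = sum_{k=1}^{n} k * v^k, v = 1/(1+i)
v = 0.917431
Sum computed term by term:
(Ia)_18 = 63.6416


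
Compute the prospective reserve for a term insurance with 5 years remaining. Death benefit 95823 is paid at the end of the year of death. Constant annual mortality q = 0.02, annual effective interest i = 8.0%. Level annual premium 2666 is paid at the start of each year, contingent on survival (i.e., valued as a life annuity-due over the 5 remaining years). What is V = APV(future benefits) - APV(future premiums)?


v = 1/(1+i) = 0.925926
APV(future benefits) per unit = sum_{k=0}^{4} k_p_x * q * v^(k+1) = 0.076961
APV(future benefits) = 95823 * 0.076961 = 7374.6664
Life annuity-due factor ä_{x:5} = sum_{k=0}^{4} k_p_x * v^k = 4.155912
APV(future premiums) = 2666 * 4.155912 = 11079.6622
V = 7374.6664 - 11079.6622
= -3704.9958


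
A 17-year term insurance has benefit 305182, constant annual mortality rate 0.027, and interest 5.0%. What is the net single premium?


NSP = benefit * sum_{k=0}^{n-1} k_p_x * q * v^(k+1)
With constant q=0.027, v=0.952381
Sum = 0.254583
NSP = 305182 * 0.254583
= 77694.0177


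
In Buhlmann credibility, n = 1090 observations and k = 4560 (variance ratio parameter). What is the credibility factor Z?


Z = n / (n + k)
= 1090 / (1090 + 4560)
= 1090 / 5650
= 0.1929


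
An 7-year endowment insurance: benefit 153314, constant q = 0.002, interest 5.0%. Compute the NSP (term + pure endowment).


Term component = 1764.3417
Pure endowment = 7_p_x * v^7 * benefit = 0.986084 * 0.710681 * 153314 = 107441.1159
NSP = 109205.4576


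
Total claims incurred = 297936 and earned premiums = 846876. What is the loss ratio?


Loss ratio = claims / premiums
= 297936 / 846876
= 0.3518


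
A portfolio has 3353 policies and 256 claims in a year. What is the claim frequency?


frequency = claims / policies
= 256 / 3353
= 0.0763


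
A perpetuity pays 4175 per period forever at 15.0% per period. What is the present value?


PV = PMT / i
= 4175 / 0.15
= 27833.3333


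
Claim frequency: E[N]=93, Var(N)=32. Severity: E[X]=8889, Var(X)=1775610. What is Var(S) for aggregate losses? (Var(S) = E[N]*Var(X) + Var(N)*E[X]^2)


Var(S) = E[N]*Var(X) + Var(N)*E[X]^2
= 93*1775610 + 32*8889^2
= 165131730 + 2528458272
= 2.6936e+09


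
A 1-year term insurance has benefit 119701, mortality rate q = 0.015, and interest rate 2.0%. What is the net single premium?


NSP = benefit * q * v
v = 1/(1+i) = 0.980392
NSP = 119701 * 0.015 * 0.980392
= 1760.3088


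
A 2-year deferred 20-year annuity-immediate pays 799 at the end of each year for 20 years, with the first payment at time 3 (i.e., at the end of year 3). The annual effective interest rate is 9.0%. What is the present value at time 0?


PV at time 2 of the 20-year annuity-immediate:
a_n = 799 * (1-(1+0.09)^(-20))/0.09 = 7293.708
Discount back 2 years to time 0:
PV = 7293.708 * (1+0.09)^(-2)
= 7293.708 * 0.84168
= 6138.9681


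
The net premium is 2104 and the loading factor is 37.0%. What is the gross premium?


Gross = net * (1 + loading)
= 2104 * (1 + 0.37)
= 2104 * 1.37
= 2882.48


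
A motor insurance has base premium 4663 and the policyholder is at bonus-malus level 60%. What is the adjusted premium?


adjusted = base * BM_level / 100
= 4663 * 60 / 100
= 4663 * 0.6
= 2797.8


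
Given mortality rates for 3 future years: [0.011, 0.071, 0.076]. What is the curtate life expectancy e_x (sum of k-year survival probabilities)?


e_x = sum_{k=1}^{n} k_p_x
k_p_x values:
  1_p_x = 0.989
  2_p_x = 0.918781
  3_p_x = 0.848954
e_x = 2.7567


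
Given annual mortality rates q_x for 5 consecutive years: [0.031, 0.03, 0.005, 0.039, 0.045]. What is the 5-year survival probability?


p_k = 1 - q_k for each year
Survival = product of (1 - q_k)
= 0.969 * 0.97 * 0.995 * 0.961 * 0.955
= 0.8583


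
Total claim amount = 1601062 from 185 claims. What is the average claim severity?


severity = total / number
= 1601062 / 185
= 8654.3892


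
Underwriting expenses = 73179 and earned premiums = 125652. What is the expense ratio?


Expense ratio = expenses / premiums
= 73179 / 125652
= 0.5824


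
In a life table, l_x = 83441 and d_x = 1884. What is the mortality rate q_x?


q_x = d_x / l_x
= 1884 / 83441
= 0.0226


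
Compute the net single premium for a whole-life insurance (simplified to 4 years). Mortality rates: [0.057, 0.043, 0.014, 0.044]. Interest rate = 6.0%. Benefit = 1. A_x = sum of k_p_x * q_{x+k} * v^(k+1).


v = 0.943396
Year 0: k_p_x=1.0, q=0.057, term=0.053774
Year 1: k_p_x=0.943, q=0.043, term=0.036088
Year 2: k_p_x=0.902451, q=0.014, term=0.010608
Year 3: k_p_x=0.889817, q=0.044, term=0.031012
A_x = 0.1315


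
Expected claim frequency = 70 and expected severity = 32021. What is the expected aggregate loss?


E[S] = E[N] * E[X]
= 70 * 32021
= 2.2415e+06


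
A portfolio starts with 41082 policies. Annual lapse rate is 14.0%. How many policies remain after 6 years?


remaining = initial * (1 - lapse)^years
= 41082 * (1 - 0.14)^6
= 41082 * 0.404567
= 16620.4312


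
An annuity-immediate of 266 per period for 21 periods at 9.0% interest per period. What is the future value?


FV = PMT * ((1+i)^n - 1) / i
= 266 * ((1.09)^21 - 1) / 0.09
= 266 * (6.108808 - 1) / 0.09
= 15099.3651


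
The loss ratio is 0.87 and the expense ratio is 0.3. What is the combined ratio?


Combined ratio = loss ratio + expense ratio
= 0.87 + 0.3
= 1.17


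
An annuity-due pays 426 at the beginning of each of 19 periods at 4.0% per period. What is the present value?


PV_due = PMT * (1-(1+i)^(-n))/i * (1+i)
PV_immediate = 5595.0582
PV_due = 5595.0582 * 1.04
= 5818.8605


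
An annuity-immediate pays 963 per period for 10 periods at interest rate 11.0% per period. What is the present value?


PV = PMT * (1 - (1+i)^(-n)) / i
= 963 * (1 - (1+0.11)^(-10)) / 0.11
= 963 * (1 - 0.352184) / 0.11
= 963 * 5.889232
= 5671.3304


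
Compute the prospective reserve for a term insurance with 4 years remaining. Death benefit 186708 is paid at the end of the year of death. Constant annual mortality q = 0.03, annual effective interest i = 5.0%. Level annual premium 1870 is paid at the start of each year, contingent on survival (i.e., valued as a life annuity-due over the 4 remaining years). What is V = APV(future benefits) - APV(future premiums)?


v = 1/(1+i) = 0.952381
APV(future benefits) per unit = sum_{k=0}^{3} k_p_x * q * v^(k+1) = 0.101875
APV(future benefits) = 186708 * 0.101875 = 19020.9298
Life annuity-due factor ä_{x:4} = sum_{k=0}^{3} k_p_x * v^k = 3.565635
APV(future premiums) = 1870 * 3.565635 = 6667.7371
V = 19020.9298 - 6667.7371
= 12353.1927


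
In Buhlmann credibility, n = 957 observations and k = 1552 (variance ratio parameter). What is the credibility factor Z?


Z = n / (n + k)
= 957 / (957 + 1552)
= 957 / 2509
= 0.3814


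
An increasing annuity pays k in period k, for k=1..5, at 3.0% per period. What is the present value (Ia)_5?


(Ia)_n = sum_{k=1}^{n} k * v^k, v = 1/(1+i)
v = 0.970874
Sum computed term by term:
(Ia)_5 = 13.4685


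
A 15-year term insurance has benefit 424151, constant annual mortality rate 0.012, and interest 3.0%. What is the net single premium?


NSP = benefit * sum_{k=0}^{n-1} k_p_x * q * v^(k+1)
With constant q=0.012, v=0.970874
Sum = 0.132701
NSP = 424151 * 0.132701
= 56285.4691


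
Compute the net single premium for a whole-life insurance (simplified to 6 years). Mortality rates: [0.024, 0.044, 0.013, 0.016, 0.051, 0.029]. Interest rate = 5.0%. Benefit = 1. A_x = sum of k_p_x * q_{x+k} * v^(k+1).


v = 0.952381
Year 0: k_p_x=1.0, q=0.024, term=0.022857
Year 1: k_p_x=0.976, q=0.044, term=0.038951
Year 2: k_p_x=0.933056, q=0.013, term=0.010478
Year 3: k_p_x=0.920926, q=0.016, term=0.012122
Year 4: k_p_x=0.906191, q=0.051, term=0.036211
Year 5: k_p_x=0.859976, q=0.029, term=0.01861
A_x = 0.1392


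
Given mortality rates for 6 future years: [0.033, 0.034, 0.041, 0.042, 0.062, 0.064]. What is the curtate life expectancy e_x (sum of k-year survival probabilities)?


e_x = sum_{k=1}^{n} k_p_x
k_p_x values:
  1_p_x = 0.967
  2_p_x = 0.934122
  3_p_x = 0.895823
  4_p_x = 0.858198
  5_p_x = 0.80499
  6_p_x = 0.753471
e_x = 5.2136


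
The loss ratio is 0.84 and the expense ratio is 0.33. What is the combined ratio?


Combined ratio = loss ratio + expense ratio
= 0.84 + 0.33
= 1.17


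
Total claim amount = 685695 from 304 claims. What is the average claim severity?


severity = total / number
= 685695 / 304
= 2255.5757


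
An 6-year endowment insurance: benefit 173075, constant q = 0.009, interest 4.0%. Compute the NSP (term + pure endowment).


Term component = 7992.261
Pure endowment = 6_p_x * v^6 * benefit = 0.947201 * 0.790315 * 173075 = 129561.5788
NSP = 137553.8398


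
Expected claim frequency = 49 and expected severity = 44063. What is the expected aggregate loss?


E[S] = E[N] * E[X]
= 49 * 44063
= 2.1591e+06


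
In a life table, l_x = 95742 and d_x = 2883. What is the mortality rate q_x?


q_x = d_x / l_x
= 2883 / 95742
= 0.0301


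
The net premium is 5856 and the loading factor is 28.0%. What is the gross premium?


Gross = net * (1 + loading)
= 5856 * (1 + 0.28)
= 5856 * 1.28
= 7495.68


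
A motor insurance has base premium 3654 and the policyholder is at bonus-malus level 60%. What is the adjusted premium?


adjusted = base * BM_level / 100
= 3654 * 60 / 100
= 3654 * 0.6
= 2192.4


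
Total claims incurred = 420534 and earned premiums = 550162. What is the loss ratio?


Loss ratio = claims / premiums
= 420534 / 550162
= 0.7644


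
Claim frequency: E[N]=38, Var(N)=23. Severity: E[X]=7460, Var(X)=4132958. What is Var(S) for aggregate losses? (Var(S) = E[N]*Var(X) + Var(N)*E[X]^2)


Var(S) = E[N]*Var(X) + Var(N)*E[X]^2
= 38*4132958 + 23*7460^2
= 157052404 + 1279986800
= 1.4370e+09


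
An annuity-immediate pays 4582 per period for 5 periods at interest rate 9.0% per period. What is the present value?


PV = PMT * (1 - (1+i)^(-n)) / i
= 4582 * (1 - (1+0.09)^(-5)) / 0.09
= 4582 * (1 - 0.649931) / 0.09
= 4582 * 3.889651
= 17822.3821


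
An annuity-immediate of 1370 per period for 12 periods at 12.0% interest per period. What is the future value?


FV = PMT * ((1+i)^n - 1) / i
= 1370 * ((1.12)^12 - 1) / 0.12
= 1370 * (3.895976 - 1) / 0.12
= 33062.3926


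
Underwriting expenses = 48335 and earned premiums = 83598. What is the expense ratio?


Expense ratio = expenses / premiums
= 48335 / 83598
= 0.5782


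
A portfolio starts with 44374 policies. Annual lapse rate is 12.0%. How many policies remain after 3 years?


remaining = initial * (1 - lapse)^years
= 44374 * (1 - 0.12)^3
= 44374 * 0.681472
= 30239.6385


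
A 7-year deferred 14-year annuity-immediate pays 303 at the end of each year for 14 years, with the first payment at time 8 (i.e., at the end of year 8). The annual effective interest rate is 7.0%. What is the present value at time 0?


PV at time 7 of the 14-year annuity-immediate:
a_n = 303 * (1-(1+0.07)^(-14))/0.07 = 2649.8768
Discount back 7 years to time 0:
PV = 2649.8768 * (1+0.07)^(-7)
= 2649.8768 * 0.62275
= 1650.2101


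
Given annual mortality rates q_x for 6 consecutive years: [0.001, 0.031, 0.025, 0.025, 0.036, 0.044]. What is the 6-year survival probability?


p_k = 1 - q_k for each year
Survival = product of (1 - q_k)
= 0.999 * 0.969 * 0.975 * 0.975 * 0.964 * 0.956
= 0.8481


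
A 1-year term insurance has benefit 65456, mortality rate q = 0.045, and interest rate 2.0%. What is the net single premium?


NSP = benefit * q * v
v = 1/(1+i) = 0.980392
NSP = 65456 * 0.045 * 0.980392
= 2887.7647


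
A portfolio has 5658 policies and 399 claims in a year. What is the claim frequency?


frequency = claims / policies
= 399 / 5658
= 0.0705


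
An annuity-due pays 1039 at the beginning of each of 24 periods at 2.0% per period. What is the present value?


PV_due = PMT * (1-(1+i)^(-n))/i * (1+i)
PV_immediate = 19651.5687
PV_due = 19651.5687 * 1.02
= 20044.6001


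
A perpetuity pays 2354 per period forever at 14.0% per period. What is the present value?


PV = PMT / i
= 2354 / 0.14
= 16814.2857


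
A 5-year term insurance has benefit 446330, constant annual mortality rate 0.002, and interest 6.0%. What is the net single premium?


NSP = benefit * sum_{k=0}^{n-1} k_p_x * q * v^(k+1)
With constant q=0.002, v=0.943396
Sum = 0.008393
NSP = 446330 * 0.008393
= 3746.0704


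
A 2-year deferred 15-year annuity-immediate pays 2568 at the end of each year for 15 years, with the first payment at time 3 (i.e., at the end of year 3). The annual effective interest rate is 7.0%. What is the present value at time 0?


PV at time 2 of the 15-year annuity-immediate:
a_n = 2568 * (1-(1+0.07)^(-15))/0.07 = 23389.1232
Discount back 2 years to time 0:
PV = 23389.1232 * (1+0.07)^(-2)
= 23389.1232 * 0.873439
= 20428.966


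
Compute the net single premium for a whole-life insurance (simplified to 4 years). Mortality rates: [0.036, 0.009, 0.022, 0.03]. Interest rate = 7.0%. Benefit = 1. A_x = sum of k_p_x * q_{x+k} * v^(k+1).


v = 0.934579
Year 0: k_p_x=1.0, q=0.036, term=0.033645
Year 1: k_p_x=0.964, q=0.009, term=0.007578
Year 2: k_p_x=0.955324, q=0.022, term=0.017156
Year 3: k_p_x=0.934307, q=0.03, term=0.021383
A_x = 0.0798


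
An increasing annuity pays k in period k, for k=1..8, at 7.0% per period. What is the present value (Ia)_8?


(Ia)_n = sum_{k=1}^{n} k * v^k, v = 1/(1+i)
v = 0.934579
Sum computed term by term:
(Ia)_8 = 24.7602


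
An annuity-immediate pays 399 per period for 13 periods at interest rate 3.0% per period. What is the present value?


PV = PMT * (1 - (1+i)^(-n)) / i
= 399 * (1 - (1+0.03)^(-13)) / 0.03
= 399 * (1 - 0.680951) / 0.03
= 399 * 10.634955
= 4243.3472


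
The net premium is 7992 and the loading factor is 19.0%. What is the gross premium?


Gross = net * (1 + loading)
= 7992 * (1 + 0.19)
= 7992 * 1.19
= 9510.48


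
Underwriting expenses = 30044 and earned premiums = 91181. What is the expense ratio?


Expense ratio = expenses / premiums
= 30044 / 91181
= 0.3295


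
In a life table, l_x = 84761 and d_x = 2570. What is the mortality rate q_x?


q_x = d_x / l_x
= 2570 / 84761
= 0.0303


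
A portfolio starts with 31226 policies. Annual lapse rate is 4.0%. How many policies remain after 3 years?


remaining = initial * (1 - lapse)^years
= 31226 * (1 - 0.04)^3
= 31226 * 0.884736
= 27626.7663


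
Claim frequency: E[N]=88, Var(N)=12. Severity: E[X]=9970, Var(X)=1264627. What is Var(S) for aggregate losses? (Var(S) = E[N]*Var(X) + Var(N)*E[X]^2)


Var(S) = E[N]*Var(X) + Var(N)*E[X]^2
= 88*1264627 + 12*9970^2
= 111287176 + 1192810800
= 1.3041e+09


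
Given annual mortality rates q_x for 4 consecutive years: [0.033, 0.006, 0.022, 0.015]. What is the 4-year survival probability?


p_k = 1 - q_k for each year
Survival = product of (1 - q_k)
= 0.967 * 0.994 * 0.978 * 0.985
= 0.926


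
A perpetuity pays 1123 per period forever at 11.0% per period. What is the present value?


PV = PMT / i
= 1123 / 0.11
= 10209.0909


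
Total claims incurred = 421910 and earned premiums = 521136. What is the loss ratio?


Loss ratio = claims / premiums
= 421910 / 521136
= 0.8096


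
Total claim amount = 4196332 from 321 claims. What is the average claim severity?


severity = total / number
= 4196332 / 321
= 13072.6854


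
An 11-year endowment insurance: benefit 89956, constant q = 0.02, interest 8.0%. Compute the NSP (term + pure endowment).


Term component = 11812.663
Pure endowment = 11_p_x * v^11 * benefit = 0.800731 * 0.428883 * 89956 = 30892.6851
NSP = 42705.3481


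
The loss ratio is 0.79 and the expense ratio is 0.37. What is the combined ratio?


Combined ratio = loss ratio + expense ratio
= 0.79 + 0.37
= 1.16


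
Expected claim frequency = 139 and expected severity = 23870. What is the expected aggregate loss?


E[S] = E[N] * E[X]
= 139 * 23870
= 3.3179e+06


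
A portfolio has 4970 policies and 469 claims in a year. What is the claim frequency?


frequency = claims / policies
= 469 / 4970
= 0.0944
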